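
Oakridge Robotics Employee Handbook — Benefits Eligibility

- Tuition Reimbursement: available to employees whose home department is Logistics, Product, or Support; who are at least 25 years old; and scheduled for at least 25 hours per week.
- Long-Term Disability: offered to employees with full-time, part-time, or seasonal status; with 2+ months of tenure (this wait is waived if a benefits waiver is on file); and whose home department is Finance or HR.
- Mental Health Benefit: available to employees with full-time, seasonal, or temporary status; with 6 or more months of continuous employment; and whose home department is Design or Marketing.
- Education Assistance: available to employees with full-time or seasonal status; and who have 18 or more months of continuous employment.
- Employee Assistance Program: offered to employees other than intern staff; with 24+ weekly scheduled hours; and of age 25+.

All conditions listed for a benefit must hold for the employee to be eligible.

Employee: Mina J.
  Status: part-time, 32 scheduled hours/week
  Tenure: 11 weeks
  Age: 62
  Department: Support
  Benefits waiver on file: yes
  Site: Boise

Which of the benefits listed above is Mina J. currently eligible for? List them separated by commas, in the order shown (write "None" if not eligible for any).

Tuition Reimbursement, Employee Assistance Program

Tuition Reimbursement — dept Support ✓; age 62 ≥ 25 ✓; 32 hrs/wk ≥ 25 ✓ → eligible.
Long-Term Disability — status part-time ✓; benefits waiver on file ✓; dept Support ✗ → not eligible.
Mental Health Benefit — status part-time ✗ (requires full-time, seasonal, or temporary) → not eligible.
Education Assistance — status part-time ✗ (requires full-time or seasonal) → not eligible.
Employee Assistance Program — status part-time ✓ (not excluded); 32 hrs/wk ≥ 24 ✓; age 62 ≥ 25 ✓ → eligible.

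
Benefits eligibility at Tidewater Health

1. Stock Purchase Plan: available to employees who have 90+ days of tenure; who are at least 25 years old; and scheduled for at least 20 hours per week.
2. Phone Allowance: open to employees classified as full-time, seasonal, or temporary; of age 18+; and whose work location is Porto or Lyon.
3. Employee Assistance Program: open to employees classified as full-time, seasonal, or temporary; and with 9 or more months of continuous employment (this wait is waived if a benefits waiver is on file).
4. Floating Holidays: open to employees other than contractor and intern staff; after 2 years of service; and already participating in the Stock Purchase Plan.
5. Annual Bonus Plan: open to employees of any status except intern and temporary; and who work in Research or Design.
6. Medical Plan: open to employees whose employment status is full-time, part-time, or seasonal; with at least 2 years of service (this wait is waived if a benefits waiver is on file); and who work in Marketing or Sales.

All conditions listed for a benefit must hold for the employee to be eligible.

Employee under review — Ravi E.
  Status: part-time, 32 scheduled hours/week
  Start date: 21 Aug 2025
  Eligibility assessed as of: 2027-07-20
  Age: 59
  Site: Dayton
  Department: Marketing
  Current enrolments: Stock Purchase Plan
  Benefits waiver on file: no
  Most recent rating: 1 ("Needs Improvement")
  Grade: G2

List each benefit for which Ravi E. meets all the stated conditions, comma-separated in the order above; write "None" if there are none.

Service from 21 Aug 2025 to 2027-07-20: 698 days.
Stock Purchase Plan — service 698 days ≥ 90 days ✓; age 59 ≥ 25 ✓; 32 hrs/wk ≥ 20 ✓ → eligible.
Phone Allowance — status part-time ✗ (requires full-time, seasonal, or temporary) → not eligible.
Employee Assistance Program — status part-time ✗ (requires full-time, seasonal, or temporary) → not eligible.
Floating Holidays — status part-time ✓ (not excluded); service 698 days < 2 years (≈730 days) ✗ → not eligible.
Annual Bonus Plan — status part-time ✓ (not excluded); dept Marketing ✗ → not eligible.
Medical Plan — status part-time ✓; no waiver, service 698 days < 2 years (≈730 days) ✗ → not eligible.

Stock Purchase Plan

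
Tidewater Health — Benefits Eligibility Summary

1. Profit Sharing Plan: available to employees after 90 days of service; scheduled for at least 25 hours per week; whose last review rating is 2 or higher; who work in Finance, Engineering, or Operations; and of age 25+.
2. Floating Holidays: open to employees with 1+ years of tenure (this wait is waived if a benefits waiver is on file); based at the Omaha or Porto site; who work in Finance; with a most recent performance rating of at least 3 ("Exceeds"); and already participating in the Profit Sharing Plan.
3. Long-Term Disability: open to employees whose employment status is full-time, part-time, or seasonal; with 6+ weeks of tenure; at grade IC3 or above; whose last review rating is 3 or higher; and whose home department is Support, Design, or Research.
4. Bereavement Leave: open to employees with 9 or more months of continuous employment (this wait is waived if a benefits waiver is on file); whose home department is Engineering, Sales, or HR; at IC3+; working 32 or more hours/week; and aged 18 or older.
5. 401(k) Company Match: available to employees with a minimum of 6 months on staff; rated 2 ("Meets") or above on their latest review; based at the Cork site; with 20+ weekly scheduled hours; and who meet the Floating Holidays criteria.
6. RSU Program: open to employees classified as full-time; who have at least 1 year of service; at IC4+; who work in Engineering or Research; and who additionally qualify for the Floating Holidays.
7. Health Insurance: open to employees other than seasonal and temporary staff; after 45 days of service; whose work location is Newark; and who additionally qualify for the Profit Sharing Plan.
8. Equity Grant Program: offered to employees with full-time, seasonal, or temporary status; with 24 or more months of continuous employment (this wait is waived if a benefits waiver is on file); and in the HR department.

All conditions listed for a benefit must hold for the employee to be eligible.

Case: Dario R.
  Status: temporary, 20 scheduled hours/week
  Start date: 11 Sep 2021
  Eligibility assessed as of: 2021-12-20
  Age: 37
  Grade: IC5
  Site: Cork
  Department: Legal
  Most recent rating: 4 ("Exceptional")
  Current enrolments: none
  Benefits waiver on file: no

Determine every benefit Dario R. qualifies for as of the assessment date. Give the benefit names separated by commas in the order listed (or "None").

None

Service from 11 Sep 2021 to 2021-12-20: 100 days.
Profit Sharing Plan — service 100 days ≥ 90 days ✓; 20 hrs/wk < 25 ✗ → not eligible.
Floating Holidays — no waiver, service 100 days < 1 year (≈365 days) ✗ → not eligible.
Long-Term Disability — status temporary ✗ (requires full-time, part-time, or seasonal) → not eligible.
Bereavement Leave — no waiver, service 100 days < 9 months (≈270 days) ✗ → not eligible.
401(k) Company Match — service 100 days < 6 months (≈180 days) ✗ → not eligible.
RSU Program — status temporary ✗ (requires full-time) → not eligible.
Health Insurance — status temporary ✗ (excluded) → not eligible.
Equity Grant Program — status temporary ✓; no waiver, service 100 days < 24 months (≈720 days) ✗ → not eligible.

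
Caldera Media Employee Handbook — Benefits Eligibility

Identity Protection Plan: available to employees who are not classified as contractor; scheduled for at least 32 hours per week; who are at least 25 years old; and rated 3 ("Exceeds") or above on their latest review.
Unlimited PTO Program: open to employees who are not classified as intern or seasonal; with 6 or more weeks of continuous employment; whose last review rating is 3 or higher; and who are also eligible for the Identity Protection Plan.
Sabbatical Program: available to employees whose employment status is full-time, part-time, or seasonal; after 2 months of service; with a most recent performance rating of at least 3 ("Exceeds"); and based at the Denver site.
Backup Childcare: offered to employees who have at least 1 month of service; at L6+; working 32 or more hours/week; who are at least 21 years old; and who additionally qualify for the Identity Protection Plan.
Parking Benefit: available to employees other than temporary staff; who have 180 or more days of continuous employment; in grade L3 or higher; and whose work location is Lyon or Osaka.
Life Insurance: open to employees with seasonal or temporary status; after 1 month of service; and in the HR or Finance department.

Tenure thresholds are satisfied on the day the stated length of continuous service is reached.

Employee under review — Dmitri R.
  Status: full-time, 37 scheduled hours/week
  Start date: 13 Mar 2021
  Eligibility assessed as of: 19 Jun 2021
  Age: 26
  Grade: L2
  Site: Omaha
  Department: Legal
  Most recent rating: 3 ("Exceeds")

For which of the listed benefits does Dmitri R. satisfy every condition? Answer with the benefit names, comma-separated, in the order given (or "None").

Service from 13 Mar 2021 to 19 Jun 2021: 98 days.
Identity Protection Plan — status full-time ✓ (not excluded); 37 hrs/wk ≥ 32 ✓; age 26 ≥ 25 ✓; rating 3 ≥ 3 ✓ → eligible.
Unlimited PTO Program — status full-time ✓ (not excluded); service 98 days ≥ 6 weeks (≈42 days) ✓; rating 3 ≥ 3 ✓; eligible for Identity Protection Plan ✓ → eligible.
Sabbatical Program — status full-time ✓; service 98 days ≥ 2 months (≈60 days) ✓; rating 3 ≥ 3 ✓; site Omaha ✗ (not Denver) → not eligible.
Backup Childcare — service 98 days ≥ 1 month (≈30 days) ✓; grade L2 < L6 ✗ → not eligible.
Parking Benefit — status full-time ✓ (not excluded); service 98 days < 180 days ✗ → not eligible.
Life Insurance — status full-time ✗ (requires seasonal or temporary) → not eligible.

Identity Protection Plan, Unlimited PTO Program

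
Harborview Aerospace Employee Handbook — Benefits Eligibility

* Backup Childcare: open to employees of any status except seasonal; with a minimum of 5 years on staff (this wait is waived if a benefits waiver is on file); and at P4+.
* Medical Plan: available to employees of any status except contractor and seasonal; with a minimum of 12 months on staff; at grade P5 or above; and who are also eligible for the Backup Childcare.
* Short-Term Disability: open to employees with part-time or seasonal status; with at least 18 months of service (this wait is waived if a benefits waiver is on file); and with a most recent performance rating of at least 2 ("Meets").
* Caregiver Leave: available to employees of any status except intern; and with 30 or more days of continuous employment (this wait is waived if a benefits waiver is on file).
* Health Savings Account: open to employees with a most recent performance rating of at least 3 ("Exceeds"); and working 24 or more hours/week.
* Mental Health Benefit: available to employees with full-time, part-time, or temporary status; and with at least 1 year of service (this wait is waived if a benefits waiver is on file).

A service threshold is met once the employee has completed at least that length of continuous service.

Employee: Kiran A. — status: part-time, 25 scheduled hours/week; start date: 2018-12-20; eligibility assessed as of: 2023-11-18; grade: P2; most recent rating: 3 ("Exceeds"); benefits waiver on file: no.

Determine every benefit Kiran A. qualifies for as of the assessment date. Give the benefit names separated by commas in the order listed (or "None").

Short-Term Disability, Caregiver Leave, Health Savings Account, Mental Health Benefit

Service from 2018-12-20 to 2023-11-18: 1794 days.
Backup Childcare — status part-time ✓ (not excluded); no waiver, service 1794 days < 5 years (≈1825 days) ✗ → not eligible.
Medical Plan — status part-time ✓ (not excluded); service 1794 days ≥ 12 months (≈360 days) ✓; grade P2 < P5 ✗ → not eligible.
Short-Term Disability — status part-time ✓; no waiver, service 1794 days ≥ 18 months (≈540 days) ✓; rating 3 ≥ 2 ✓ → eligible.
Caregiver Leave — status part-time ✓ (not excluded); no waiver, service 1794 days ≥ 30 days ✓ → eligible.
Health Savings Account — rating 3 ≥ 3 ✓; 25 hrs/wk ≥ 24 ✓ → eligible.
Mental Health Benefit — status part-time ✓; no waiver, service 1794 days ≥ 1 year (≈365 days) ✓ → eligible.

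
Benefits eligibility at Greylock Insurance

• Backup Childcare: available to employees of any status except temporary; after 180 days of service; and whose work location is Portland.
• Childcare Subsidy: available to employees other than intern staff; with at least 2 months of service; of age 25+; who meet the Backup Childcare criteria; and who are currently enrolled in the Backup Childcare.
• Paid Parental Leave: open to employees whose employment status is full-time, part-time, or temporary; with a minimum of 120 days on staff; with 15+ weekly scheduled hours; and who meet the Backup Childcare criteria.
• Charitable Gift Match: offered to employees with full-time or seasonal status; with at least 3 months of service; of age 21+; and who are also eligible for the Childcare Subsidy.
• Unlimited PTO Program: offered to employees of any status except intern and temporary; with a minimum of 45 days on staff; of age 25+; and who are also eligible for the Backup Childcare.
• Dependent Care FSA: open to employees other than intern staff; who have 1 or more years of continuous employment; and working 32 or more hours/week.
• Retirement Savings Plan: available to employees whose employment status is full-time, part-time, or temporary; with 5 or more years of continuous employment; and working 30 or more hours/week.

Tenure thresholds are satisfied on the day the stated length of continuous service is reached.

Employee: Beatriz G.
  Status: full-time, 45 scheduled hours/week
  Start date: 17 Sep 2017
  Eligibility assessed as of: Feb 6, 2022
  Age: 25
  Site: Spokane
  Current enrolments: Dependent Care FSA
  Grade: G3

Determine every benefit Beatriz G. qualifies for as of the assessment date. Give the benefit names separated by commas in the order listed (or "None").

Service from 17 Sep 2017 to Feb 6, 2022: 1603 days.
Backup Childcare — status full-time ✓ (not excluded); service 1603 days ≥ 180 days ✓; site Spokane ✗ (not Portland) → not eligible.
Childcare Subsidy — status full-time ✓ (not excluded); service 1603 days ≥ 2 months (≈60 days) ✓; age 25 ≥ 25 ✓; not eligible for Backup Childcare ✗ → not eligible.
Paid Parental Leave — status full-time ✓; service 1603 days ≥ 120 days ✓; 45 hrs/wk ≥ 15 ✓; not eligible for Backup Childcare ✗ → not eligible.
Charitable Gift Match — status full-time ✓; service 1603 days ≥ 3 months (≈90 days) ✓; age 25 ≥ 21 ✓; not eligible for Childcare Subsidy ✗ → not eligible.
Unlimited PTO Program — status full-time ✓ (not excluded); service 1603 days ≥ 45 days ✓; age 25 ≥ 25 ✓; not eligible for Backup Childcare ✗ → not eligible.
Dependent Care FSA — status full-time ✓ (not excluded); service 1603 days ≥ 1 year (≈365 days) ✓; 45 hrs/wk ≥ 32 ✓ → eligible.
Retirement Savings Plan — status full-time ✓; service 1603 days < 5 years (≈1825 days) ✗ → not eligible.

Dependent Care FSA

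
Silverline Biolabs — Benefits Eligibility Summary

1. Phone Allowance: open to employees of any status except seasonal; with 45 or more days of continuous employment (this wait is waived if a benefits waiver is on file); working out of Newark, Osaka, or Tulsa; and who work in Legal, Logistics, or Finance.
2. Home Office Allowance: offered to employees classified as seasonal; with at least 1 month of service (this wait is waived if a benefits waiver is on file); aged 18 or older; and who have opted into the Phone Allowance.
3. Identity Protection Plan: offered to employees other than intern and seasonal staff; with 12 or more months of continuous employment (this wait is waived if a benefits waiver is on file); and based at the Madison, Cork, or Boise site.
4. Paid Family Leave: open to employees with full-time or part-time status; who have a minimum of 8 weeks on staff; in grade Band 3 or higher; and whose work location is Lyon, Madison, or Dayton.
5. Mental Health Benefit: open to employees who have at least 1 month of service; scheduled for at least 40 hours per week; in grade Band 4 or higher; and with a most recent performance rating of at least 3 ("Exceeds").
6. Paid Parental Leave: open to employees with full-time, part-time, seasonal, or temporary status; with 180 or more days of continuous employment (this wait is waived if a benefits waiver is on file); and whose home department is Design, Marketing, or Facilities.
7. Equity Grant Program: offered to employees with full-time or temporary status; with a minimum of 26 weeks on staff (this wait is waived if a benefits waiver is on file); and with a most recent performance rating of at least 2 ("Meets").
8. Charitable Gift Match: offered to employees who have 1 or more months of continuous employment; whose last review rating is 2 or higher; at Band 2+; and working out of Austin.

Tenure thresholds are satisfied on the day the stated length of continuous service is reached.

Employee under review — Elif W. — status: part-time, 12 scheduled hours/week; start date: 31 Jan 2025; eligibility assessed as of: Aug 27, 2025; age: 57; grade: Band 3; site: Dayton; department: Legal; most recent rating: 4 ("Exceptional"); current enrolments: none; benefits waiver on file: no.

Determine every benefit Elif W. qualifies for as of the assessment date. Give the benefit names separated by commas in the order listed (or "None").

Paid Family Leave

Service from 31 Jan 2025 to Aug 27, 2025: 208 days.
Phone Allowance — status part-time ✓ (not excluded); no waiver, service 208 days ≥ 45 days ✓; site Dayton ✗ (not Newark, Osaka, or Tulsa) → not eligible.
Home Office Allowance — status part-time ✗ (requires seasonal) → not eligible.
Identity Protection Plan — status part-time ✓ (not excluded); no waiver, service 208 days < 12 months (≈360 days) ✗ → not eligible.
Paid Family Leave — status part-time ✓; service 208 days ≥ 8 weeks (≈56 days) ✓; grade Band 3 ≥ Band 3 ✓; site Dayton ✓ → eligible.
Mental Health Benefit — service 208 days ≥ 1 month (≈30 days) ✓; 12 hrs/wk < 40 ✗ → not eligible.
Paid Parental Leave — status part-time ✓; no waiver, service 208 days ≥ 180 days ✓; dept Legal ✗ → not eligible.
Equity Grant Program — status part-time ✗ (requires full-time or temporary) → not eligible.
Charitable Gift Match — service 208 days ≥ 1 month (≈30 days) ✓; rating 4 ≥ 2 ✓; grade Band 3 ≥ Band 2 ✓; site Dayton ✗ (not Austin) → not eligible.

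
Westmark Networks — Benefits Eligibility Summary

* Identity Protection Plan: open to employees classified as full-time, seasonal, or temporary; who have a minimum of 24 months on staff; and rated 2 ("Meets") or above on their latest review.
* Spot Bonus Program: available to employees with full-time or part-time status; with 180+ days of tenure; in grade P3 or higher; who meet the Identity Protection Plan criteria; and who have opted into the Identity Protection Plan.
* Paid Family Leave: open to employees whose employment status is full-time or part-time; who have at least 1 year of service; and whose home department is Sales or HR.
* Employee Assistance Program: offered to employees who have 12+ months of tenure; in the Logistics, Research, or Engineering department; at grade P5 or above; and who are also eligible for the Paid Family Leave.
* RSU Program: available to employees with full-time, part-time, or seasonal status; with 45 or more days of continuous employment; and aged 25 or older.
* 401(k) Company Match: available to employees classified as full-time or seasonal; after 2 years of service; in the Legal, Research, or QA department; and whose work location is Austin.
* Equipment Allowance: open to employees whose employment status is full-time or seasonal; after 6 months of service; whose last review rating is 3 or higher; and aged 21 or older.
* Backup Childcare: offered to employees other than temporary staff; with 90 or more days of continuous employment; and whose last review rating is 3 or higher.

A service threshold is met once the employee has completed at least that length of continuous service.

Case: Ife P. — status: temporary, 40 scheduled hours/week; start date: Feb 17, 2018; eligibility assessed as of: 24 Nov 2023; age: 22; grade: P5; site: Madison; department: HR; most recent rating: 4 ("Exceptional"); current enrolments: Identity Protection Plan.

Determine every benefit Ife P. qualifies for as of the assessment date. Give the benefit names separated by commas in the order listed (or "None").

Identity Protection Plan

Service from Feb 17, 2018 to 24 Nov 2023: 2106 days.
Identity Protection Plan — status temporary ✓; service 2106 days ≥ 24 months (≈720 days) ✓; rating 4 ≥ 2 ✓ → eligible.
Spot Bonus Program — status temporary ✗ (requires full-time or part-time) → not eligible.
Paid Family Leave — status temporary ✗ (requires full-time or part-time) → not eligible.
Employee Assistance Program — service 2106 days ≥ 12 months (≈360 days) ✓; dept HR ✗ → not eligible.
RSU Program — status temporary ✗ (requires full-time, part-time, or seasonal) → not eligible.
401(k) Company Match — status temporary ✗ (requires full-time or seasonal) → not eligible.
Equipment Allowance — status temporary ✗ (requires full-time or seasonal) → not eligible.
Backup Childcare — status temporary ✗ (excluded) → not eligible.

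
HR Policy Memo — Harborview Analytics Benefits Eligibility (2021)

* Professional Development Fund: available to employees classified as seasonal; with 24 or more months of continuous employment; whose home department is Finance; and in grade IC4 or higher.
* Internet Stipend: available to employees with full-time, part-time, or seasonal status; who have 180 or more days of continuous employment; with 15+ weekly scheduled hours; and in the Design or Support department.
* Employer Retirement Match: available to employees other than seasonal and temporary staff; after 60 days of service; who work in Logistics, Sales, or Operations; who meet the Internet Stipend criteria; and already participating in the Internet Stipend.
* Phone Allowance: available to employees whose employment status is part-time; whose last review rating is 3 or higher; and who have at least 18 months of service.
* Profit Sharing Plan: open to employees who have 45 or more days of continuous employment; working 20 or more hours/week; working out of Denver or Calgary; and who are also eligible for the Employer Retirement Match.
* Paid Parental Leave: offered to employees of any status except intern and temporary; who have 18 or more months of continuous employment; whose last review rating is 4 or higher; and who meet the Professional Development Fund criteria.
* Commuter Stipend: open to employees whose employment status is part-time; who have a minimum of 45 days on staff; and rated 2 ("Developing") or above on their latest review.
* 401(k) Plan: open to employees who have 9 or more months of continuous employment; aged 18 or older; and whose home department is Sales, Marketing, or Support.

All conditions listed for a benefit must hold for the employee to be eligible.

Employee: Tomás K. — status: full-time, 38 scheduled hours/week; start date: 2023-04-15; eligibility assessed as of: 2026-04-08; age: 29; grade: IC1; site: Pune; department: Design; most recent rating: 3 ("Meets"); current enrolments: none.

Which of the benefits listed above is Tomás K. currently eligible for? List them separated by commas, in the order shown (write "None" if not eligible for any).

Internet Stipend

Service from 2023-04-15 to 2026-04-08: 1089 days.
Professional Development Fund — status full-time ✗ (requires seasonal) → not eligible.
Internet Stipend — status full-time ✓; service 1089 days ≥ 180 days ✓; 38 hrs/wk ≥ 15 ✓; dept Design ✓ → eligible.
Employer Retirement Match — status full-time ✓ (not excluded); service 1089 days ≥ 60 days ✓; dept Design ✗ → not eligible.
Phone Allowance — status full-time ✗ (requires part-time) → not eligible.
Profit Sharing Plan — service 1089 days ≥ 45 days ✓; 38 hrs/wk ≥ 20 ✓; site Pune ✗ (not Denver or Calgary) → not eligible.
Paid Parental Leave — status full-time ✓ (not excluded); service 1089 days ≥ 18 months (≈540 days) ✓; rating 3 < 4 ✗ → not eligible.
Commuter Stipend — status full-time ✗ (requires part-time) → not eligible.
401(k) Plan — service 1089 days ≥ 9 months (≈270 days) ✓; age 29 ≥ 18 ✓; dept Design ✗ → not eligible.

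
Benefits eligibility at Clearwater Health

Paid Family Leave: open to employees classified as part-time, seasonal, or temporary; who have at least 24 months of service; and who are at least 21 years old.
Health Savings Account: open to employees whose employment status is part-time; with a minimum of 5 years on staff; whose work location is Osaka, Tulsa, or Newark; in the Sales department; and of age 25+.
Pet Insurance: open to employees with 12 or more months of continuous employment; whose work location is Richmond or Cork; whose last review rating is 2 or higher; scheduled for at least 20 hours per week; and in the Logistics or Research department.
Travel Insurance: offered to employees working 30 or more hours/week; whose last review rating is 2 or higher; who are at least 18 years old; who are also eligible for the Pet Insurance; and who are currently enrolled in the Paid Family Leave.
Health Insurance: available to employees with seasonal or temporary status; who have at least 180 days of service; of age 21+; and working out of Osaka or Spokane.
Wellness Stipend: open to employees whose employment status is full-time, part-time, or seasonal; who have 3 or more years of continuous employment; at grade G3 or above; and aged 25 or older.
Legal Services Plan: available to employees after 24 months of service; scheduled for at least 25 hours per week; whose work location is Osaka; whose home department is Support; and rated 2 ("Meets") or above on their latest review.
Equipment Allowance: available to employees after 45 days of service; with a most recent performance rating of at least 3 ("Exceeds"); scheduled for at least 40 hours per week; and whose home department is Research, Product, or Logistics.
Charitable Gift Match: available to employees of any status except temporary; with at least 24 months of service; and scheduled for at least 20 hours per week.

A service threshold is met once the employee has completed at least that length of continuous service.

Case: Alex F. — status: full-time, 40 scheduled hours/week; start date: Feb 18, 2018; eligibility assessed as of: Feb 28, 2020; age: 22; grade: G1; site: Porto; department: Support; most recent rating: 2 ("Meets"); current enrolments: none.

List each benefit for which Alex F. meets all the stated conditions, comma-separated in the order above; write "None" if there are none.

Charitable Gift Match

Service from Feb 18, 2018 to Feb 28, 2020: 740 days.
Paid Family Leave — status full-time ✗ (requires part-time, seasonal, or temporary) → not eligible.
Health Savings Account — status full-time ✗ (requires part-time) → not eligible.
Pet Insurance — service 740 days ≥ 12 months (≈360 days) ✓; site Porto ✗ (not Richmond or Cork) → not eligible.
Travel Insurance — 40 hrs/wk ≥ 30 ✓; rating 2 ≥ 2 ✓; age 22 ≥ 18 ✓; not eligible for Pet Insurance ✗ → not eligible.
Health Insurance — status full-time ✗ (requires seasonal or temporary) → not eligible.
Wellness Stipend — status full-time ✓; service 740 days < 3 years (≈1095 days) ✗ → not eligible.
Legal Services Plan — service 740 days ≥ 24 months (≈720 days) ✓; 40 hrs/wk ≥ 25 ✓; site Porto ✗ (not Osaka) → not eligible.
Equipment Allowance — service 740 days ≥ 45 days ✓; rating 2 < 3 ✗ → not eligible.
Charitable Gift Match — status full-time ✓ (not excluded); service 740 days ≥ 24 months (≈720 days) ✓; 40 hrs/wk ≥ 20 ✓ → eligible.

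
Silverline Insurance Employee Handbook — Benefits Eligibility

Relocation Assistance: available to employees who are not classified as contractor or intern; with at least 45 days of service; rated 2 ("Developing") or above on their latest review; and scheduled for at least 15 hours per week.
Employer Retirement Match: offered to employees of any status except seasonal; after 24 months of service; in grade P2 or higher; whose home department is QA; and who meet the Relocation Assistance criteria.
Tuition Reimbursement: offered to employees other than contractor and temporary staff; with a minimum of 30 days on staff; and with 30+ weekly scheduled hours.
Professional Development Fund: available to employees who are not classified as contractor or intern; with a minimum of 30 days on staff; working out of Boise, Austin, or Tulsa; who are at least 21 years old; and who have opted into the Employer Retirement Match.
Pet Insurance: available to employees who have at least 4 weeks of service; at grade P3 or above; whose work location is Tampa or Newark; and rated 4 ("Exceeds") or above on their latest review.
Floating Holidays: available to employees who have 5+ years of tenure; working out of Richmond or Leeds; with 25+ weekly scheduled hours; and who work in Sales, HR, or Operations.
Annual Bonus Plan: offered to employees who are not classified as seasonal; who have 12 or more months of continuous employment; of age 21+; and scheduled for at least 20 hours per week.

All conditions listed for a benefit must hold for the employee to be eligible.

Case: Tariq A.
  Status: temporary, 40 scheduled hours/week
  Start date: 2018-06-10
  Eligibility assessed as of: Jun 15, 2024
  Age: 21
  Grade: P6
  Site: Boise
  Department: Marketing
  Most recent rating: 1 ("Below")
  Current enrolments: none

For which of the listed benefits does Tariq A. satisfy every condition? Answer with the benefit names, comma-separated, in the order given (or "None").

Service from 2018-06-10 to Jun 15, 2024: 2197 days.
Relocation Assistance — status temporary ✓ (not excluded); service 2197 days ≥ 45 days ✓; rating 1 < 2 ✗ → not eligible.
Employer Retirement Match — status temporary ✓ (not excluded); service 2197 days ≥ 24 months (≈720 days) ✓; grade P6 ≥ P2 ✓; dept Marketing ✗ → not eligible.
Tuition Reimbursement — status temporary ✗ (excluded) → not eligible.
Professional Development Fund — status temporary ✓ (not excluded); service 2197 days ≥ 30 days ✓; site Boise ✓; age 21 ≥ 21 ✓; not enrolled in Employer Retirement Match ✗ → not eligible.
Pet Insurance — service 2197 days ≥ 4 weeks (≈28 days) ✓; grade P6 ≥ P3 ✓; site Boise ✗ (not Tampa or Newark) → not eligible.
Floating Holidays — service 2197 days ≥ 5 years (≈1825 days) ✓; site Boise ✗ (not Richmond or Leeds) → not eligible.
Annual Bonus Plan — status temporary ✓ (not excluded); service 2197 days ≥ 12 months (≈360 days) ✓; age 21 ≥ 21 ✓; 40 hrs/wk ≥ 20 ✓ → eligible.

Annual Bonus Plan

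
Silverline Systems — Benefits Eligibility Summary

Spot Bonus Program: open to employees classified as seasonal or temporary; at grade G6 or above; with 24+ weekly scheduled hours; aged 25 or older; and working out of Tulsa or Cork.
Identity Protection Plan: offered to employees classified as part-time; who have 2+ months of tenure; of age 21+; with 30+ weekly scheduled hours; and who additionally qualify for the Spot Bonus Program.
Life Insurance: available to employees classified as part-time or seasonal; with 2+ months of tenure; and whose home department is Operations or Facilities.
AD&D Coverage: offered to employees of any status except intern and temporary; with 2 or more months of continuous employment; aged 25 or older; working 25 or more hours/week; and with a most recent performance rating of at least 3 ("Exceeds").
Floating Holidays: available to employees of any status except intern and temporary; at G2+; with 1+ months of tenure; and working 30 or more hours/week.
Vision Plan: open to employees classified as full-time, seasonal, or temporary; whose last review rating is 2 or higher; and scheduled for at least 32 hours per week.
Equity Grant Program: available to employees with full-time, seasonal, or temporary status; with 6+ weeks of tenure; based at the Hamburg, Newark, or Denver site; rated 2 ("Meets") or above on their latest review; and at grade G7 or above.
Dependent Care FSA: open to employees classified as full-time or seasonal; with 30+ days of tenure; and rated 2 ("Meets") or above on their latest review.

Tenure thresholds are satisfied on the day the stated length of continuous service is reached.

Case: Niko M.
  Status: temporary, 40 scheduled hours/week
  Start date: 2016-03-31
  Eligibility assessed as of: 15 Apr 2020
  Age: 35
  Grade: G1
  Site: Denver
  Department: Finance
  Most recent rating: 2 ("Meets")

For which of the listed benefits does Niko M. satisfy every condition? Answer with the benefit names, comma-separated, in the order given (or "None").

Vision Plan

Service from 2016-03-31 to 15 Apr 2020: 1476 days.
Spot Bonus Program — status temporary ✓; grade G1 < G6 ✗ → not eligible.
Identity Protection Plan — status temporary ✗ (requires part-time) → not eligible.
Life Insurance — status temporary ✗ (requires part-time or seasonal) → not eligible.
AD&D Coverage — status temporary ✗ (excluded) → not eligible.
Floating Holidays — status temporary ✗ (excluded) → not eligible.
Vision Plan — status temporary ✓; rating 2 ≥ 2 ✓; 40 hrs/wk ≥ 32 ✓ → eligible.
Equity Grant Program — status temporary ✓; service 1476 days ≥ 6 weeks (≈42 days) ✓; site Denver ✓; rating 2 ≥ 2 ✓; grade G1 < G7 ✗ → not eligible.
Dependent Care FSA — status temporary ✗ (requires full-time or seasonal) → not eligible.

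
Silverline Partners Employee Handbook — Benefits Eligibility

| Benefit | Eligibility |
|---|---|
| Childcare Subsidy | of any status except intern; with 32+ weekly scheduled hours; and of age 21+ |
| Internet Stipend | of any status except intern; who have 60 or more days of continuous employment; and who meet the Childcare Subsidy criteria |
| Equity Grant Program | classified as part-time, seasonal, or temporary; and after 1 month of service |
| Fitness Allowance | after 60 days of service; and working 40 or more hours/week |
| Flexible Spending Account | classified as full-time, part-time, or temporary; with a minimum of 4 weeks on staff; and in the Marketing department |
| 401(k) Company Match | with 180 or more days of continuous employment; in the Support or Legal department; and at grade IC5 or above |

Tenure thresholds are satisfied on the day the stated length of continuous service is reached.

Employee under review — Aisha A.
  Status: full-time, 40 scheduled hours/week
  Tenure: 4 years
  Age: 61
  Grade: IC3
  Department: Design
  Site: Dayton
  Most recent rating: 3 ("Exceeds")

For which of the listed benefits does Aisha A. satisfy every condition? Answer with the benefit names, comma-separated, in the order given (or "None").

Childcare Subsidy, Internet Stipend, Fitness Allowance

Childcare Subsidy — status full-time ✓ (not excluded); 40 hrs/wk ≥ 32 ✓; age 61 ≥ 21 ✓ → eligible.
Internet Stipend — status full-time ✓ (not excluded); service 4 years ≥ 60 days ✓; eligible for Childcare Subsidy ✓ → eligible.
Equity Grant Program — status full-time ✗ (requires part-time, seasonal, or temporary) → not eligible.
Fitness Allowance — service 4 years ≥ 60 days ✓; 40 hrs/wk ≥ 40 ✓ → eligible.
Flexible Spending Account — status full-time ✓; service 4 years ≥ 4 weeks (≈28 days) ✓; dept Design ✗ → not eligible.
401(k) Company Match — service 4 years ≥ 180 days ✓; dept Design ✗ → not eligible.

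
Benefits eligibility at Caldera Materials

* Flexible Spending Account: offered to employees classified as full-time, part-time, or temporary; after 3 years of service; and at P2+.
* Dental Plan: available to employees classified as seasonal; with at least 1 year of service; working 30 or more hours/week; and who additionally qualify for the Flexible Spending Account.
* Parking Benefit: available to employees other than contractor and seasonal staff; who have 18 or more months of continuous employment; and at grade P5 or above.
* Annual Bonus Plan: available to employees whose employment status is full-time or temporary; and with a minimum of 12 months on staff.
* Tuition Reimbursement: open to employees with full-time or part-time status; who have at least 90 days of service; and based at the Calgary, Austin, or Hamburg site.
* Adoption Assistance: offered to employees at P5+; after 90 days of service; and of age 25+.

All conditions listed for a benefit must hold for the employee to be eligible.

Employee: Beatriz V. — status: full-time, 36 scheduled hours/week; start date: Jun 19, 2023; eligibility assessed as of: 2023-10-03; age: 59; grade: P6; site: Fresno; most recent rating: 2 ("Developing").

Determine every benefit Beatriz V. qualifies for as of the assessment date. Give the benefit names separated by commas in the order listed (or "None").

Adoption Assistance

Service from Jun 19, 2023 to 2023-10-03: 106 days.
Flexible Spending Account — status full-time ✓; service 106 days < 3 years (≈1095 days) ✗ → not eligible.
Dental Plan — status full-time ✗ (requires seasonal) → not eligible.
Parking Benefit — status full-time ✓ (not excluded); service 106 days < 18 months (≈540 days) ✗ → not eligible.
Annual Bonus Plan — status full-time ✓; service 106 days < 12 months (≈360 days) ✗ → not eligible.
Tuition Reimbursement — status full-time ✓; service 106 days ≥ 90 days ✓; site Fresno ✗ (not Calgary, Austin, or Hamburg) → not eligible.
Adoption Assistance — grade P6 ≥ P5 ✓; service 106 days ≥ 90 days ✓; age 59 ≥ 25 ✓ → eligible.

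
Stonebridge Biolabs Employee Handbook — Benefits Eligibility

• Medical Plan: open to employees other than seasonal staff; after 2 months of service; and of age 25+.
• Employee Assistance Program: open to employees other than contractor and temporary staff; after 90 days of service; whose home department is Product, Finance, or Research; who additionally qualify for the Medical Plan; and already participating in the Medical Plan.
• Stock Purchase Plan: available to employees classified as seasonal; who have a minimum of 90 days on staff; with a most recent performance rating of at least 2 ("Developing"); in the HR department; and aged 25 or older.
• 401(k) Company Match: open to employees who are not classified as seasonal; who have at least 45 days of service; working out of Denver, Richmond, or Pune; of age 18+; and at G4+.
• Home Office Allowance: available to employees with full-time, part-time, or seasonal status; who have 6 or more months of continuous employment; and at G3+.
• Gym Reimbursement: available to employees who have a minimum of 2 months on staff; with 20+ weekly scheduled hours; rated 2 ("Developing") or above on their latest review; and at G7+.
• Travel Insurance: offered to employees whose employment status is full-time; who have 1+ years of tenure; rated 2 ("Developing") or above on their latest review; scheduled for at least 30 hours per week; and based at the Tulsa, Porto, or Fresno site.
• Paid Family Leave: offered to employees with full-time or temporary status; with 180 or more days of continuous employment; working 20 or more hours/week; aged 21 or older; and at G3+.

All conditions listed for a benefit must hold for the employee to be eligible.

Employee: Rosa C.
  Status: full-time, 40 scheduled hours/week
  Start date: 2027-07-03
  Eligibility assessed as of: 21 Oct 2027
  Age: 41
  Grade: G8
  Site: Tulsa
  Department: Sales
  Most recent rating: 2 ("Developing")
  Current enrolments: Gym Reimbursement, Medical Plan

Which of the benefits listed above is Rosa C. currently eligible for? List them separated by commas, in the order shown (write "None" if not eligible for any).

Service from 2027-07-03 to 21 Oct 2027: 110 days.
Medical Plan — status full-time ✓ (not excluded); service 110 days ≥ 2 months (≈60 days) ✓; age 41 ≥ 25 ✓ → eligible.
Employee Assistance Program — status full-time ✓ (not excluded); service 110 days ≥ 90 days ✓; dept Sales ✗ → not eligible.
Stock Purchase Plan — status full-time ✗ (requires seasonal) → not eligible.
401(k) Company Match — status full-time ✓ (not excluded); service 110 days ≥ 45 days ✓; site Tulsa ✗ (not Denver, Richmond, or Pune) → not eligible.
Home Office Allowance — status full-time ✓; service 110 days < 6 months (≈180 days) ✗ → not eligible.
Gym Reimbursement — service 110 days ≥ 2 months (≈60 days) ✓; 40 hrs/wk ≥ 20 ✓; rating 2 ≥ 2 ✓; grade G8 ≥ G7 ✓ → eligible.
Travel Insurance — status full-time ✓; service 110 days < 1 year (≈365 days) ✗ → not eligible.
Paid Family Leave — status full-time ✓; service 110 days < 180 days ✗ → not eligible.

Medical Plan, Gym Reimbursement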